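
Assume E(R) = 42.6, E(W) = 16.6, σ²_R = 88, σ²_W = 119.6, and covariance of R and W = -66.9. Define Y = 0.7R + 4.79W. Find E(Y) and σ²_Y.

E(Y) = 0.7·E(R) + 4.79·E(W) = 0.7·42.6 + 4.79·16.6 = 109.334.
σ²_Y = a²·σ²_R + b²·σ²_W + 2ab·covariance of R and W with a = 0.7, b = 4.79.
= 0.7²·88 + 4.79²·119.6 + 2·0.7·4.79·(-66.9)
= 43.12 + 2744.11436 + (-448.6314) = 2338.60296.

E(Y) = 109.334, σ²_Y = 2338.60296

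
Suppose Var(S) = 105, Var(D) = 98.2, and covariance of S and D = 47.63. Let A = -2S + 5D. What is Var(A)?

Var(A) = a²·Var(S) + b²·Var(D) + 2ab·covariance of S and D with a = -2, b = 5.
= (-2)²·105 + 5²·98.2 + 2·(-2)·5·47.63
= 420 + 2455 + (-952.6) = 1922.4.

Var(A) = 1922.4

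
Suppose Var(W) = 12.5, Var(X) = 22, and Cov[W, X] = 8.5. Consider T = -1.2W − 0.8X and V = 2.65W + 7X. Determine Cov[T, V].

Cov[T, V] = -252.37

By bilinearity, Cov[T, V] = ac·Var(W) + bd·Var(X) + (ad+bc)·Cov[W, X], with a=-1.2, b=-0.8, c=2.65, d=7.
ac·Var(W) = (-1.2)·2.65·12.5 = -39.75
bd·Var(X) = (-0.8)·7·22 = -123.2
(ad+bc)·Cov[W, X] = (-10.52)·8.5 = -89.42
Cov[T, V] = -39.75 + (-123.2) + (-89.42) = -252.37.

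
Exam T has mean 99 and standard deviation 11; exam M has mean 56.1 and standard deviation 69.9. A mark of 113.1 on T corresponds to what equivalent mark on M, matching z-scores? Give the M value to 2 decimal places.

z = (113.1 − 99)/11 ≈ 1.2818.
M = 56.1 + z·69.9 = 56.1 + (113.1 − 99)·69.9/11 ≈ 145.70.

M = 145.70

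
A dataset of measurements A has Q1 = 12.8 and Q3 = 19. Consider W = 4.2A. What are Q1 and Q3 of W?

Q1(W) = 53.76, Q3(W) = 79.8

a = 4.2 > 0: Q1(W) = a·Q1(A)+b = 53.76, Q3(W) = a·Q3(A)+b = 79.8.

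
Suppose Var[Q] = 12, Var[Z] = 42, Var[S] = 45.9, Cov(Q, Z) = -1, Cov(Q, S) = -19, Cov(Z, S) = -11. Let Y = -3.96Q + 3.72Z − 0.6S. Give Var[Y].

Var[Y] = 774.1944

Var[Y] = a²·Var[Q] + b²·Var[Z] + c²·Var[S] + 2ab·Cov(Q, Z) + 2ac·Cov(Q, S) + 2bc·Cov(Z, S), with a = -3.96, b = 3.72, c = -0.6.
= 188.1792 + 581.2128 + 16.524 + 29.4624 + (-90.288) + 49.104
= 774.1944.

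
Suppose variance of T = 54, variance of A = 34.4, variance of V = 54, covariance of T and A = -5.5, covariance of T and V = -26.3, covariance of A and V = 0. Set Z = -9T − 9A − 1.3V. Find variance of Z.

variance of Z = 5745.24

variance of Z = a²·variance of T + b²·variance of A + c²·variance of V + 2ab·covariance of T and A + 2ac·covariance of T and V + 2bc·covariance of A and V, with a = -9, b = -9, c = -1.3.
= 4374 + 2786.4 + 91.26 + (-891) + (-615.42) + 0
= 5745.24.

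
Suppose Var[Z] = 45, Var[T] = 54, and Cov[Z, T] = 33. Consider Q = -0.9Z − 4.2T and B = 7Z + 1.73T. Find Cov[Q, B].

By bilinearity, Cov[Q, B] = ac·Var[Z] + bd·Var[T] + (ad+bc)·Cov[Z, T], with a=-0.9, b=-4.2, c=7, d=1.73.
ac·Var[Z] = (-0.9)·7·45 = -283.5
bd·Var[T] = (-4.2)·1.73·54 = -392.364
(ad+bc)·Cov[Z, T] = (-30.957)·33 = -1021.581
Cov[Q, B] = -283.5 + (-392.364) + (-1021.581) = -1697.445.

Cov[Q, B] = -1697.445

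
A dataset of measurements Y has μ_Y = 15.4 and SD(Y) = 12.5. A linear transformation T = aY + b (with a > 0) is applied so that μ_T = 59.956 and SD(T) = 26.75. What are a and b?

SD(T) = a·SD(Y) (a > 0), so a = 26.75/12.5 = 2.14.
μ_T = a·μ_Y + b, so b = 59.956 − 2.14·15.4 = 27.

a = 2.14, b = 27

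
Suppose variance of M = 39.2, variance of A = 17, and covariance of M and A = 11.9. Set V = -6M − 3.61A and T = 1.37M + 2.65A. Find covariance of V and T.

covariance of V and T = -732.91833

By bilinearity, covariance of V and T = ac·variance of M + bd·variance of A + (ad+bc)·covariance of M and A, with a=-6, b=-3.61, c=1.37, d=2.65.
ac·variance of M = (-6)·1.37·39.2 = -322.224
bd·variance of A = (-3.61)·2.65·17 = -162.6305
(ad+bc)·covariance of M and A = (-20.8457)·11.9 = -248.06383
covariance of V and T = -322.224 + (-162.6305) + (-248.06383) = -732.91833.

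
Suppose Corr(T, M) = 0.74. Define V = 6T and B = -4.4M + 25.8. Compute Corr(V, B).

Linear rescalings preserve |correlation|; the slopes 6 and -4.4 have opposite signs, so the correlation flips sign: Corr(V, B) = −Corr(T, M) = -0.74.

Corr(V, B) = -0.74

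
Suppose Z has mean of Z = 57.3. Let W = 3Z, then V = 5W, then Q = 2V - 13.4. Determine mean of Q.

mean of W = 3·57.3 = 171.9.
mean of V = 5·171.9 = 859.5.
mean of Q = 2·859.5 + (-13.4) = 1705.6.

mean of Q = 1705.6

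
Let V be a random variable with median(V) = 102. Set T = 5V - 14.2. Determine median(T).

A linear map preserves order up to sign, so median(T) = a·median(V) + b = 5·102 + (-14.2) = 495.8.

median(T) = 495.8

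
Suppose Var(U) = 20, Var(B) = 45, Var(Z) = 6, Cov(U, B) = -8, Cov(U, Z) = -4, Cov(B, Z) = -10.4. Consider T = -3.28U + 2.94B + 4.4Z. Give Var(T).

Var(T) = a²·Var(U) + b²·Var(B) + c²·Var(Z) + 2ab·Cov(U, B) + 2ac·Cov(U, Z) + 2bc·Cov(B, Z), with a = -3.28, b = 2.94, c = 4.4.
= 215.168 + 388.962 + 116.16 + 154.2912 + 115.456 + (-269.0688)
= 720.9684.

Var(T) = 720.9684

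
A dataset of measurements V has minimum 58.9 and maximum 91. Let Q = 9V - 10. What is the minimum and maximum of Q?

min(Q) = 520.1, max(Q) = 809

a = 9 > 0, so min(Q) = a·min(V)+b = 9·58.9 + (-10) = 520.1 and max(Q) = 9·91 + (-10) = 809.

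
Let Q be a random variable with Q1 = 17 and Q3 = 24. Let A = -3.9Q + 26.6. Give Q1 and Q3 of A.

a = -3.9 < 0 reverses order: Q1(A) comes from Q3(Q), Q3(A) from Q1(Q).
Q1(A) = (-3.9)·24 + 26.6 = -67; Q3(A) = (-3.9)·17 + 26.6 = -39.7.

Q1(A) = -67, Q3(A) = -39.7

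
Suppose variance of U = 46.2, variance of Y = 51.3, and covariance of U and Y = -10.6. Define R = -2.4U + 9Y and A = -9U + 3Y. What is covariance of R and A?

covariance of R and A = 3317.94

By bilinearity, covariance of R and A = ac·variance of U + bd·variance of Y + (ad+bc)·covariance of U and Y, with a=-2.4, b=9, c=-9, d=3.
ac·variance of U = (-2.4)·(-9)·46.2 = 997.92
bd·variance of Y = 9·3·51.3 = 1385.1
(ad+bc)·covariance of U and Y = (-88.2)·(-10.6) = 934.92
covariance of R and A = 997.92 + 1385.1 + 934.92 = 3317.94.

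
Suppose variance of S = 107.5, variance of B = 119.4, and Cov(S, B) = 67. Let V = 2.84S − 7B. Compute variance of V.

variance of V = 4053.732

variance of V = a²·variance of S + b²·variance of B + 2ab·Cov(S, B) with a = 2.84, b = -7.
= 2.84²·107.5 + (-7)²·119.4 + 2·2.84·(-7)·67
= 867.052 + 5850.6 + (-2663.92) = 4053.732.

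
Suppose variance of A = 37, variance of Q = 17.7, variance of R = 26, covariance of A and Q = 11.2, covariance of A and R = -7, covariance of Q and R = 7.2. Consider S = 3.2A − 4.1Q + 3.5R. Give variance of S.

variance of S = a²·variance of A + b²·variance of Q + c²·variance of R + 2ab·covariance of A and Q + 2ac·covariance of A and R + 2bc·covariance of Q and R, with a = 3.2, b = -4.1, c = 3.5.
= 378.88 + 297.537 + 318.5 + (-293.888) + (-156.8) + (-206.64)
= 337.589.

variance of S = 337.589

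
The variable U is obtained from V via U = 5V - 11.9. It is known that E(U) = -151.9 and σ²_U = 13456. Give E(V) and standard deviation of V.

From U = 5V - 11.9: E(U) = a·E(V) + b, so E(V) = (E(U) − b)/a = (-151.9 − (-11.9))/5 = -28.
standard deviation of U = √13456 = 116.
standard deviation of U = |a|·standard deviation of V, so standard deviation of V = 116/|5| = 23.2.

E(V) = -28, standard deviation of V = 23.2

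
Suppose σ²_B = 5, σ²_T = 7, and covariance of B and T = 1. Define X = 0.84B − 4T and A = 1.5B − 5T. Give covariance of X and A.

covariance of X and A = 136.1

By bilinearity, covariance of X and A = ac·σ²_B + bd·σ²_T + (ad+bc)·covariance of B and T, with a=0.84, b=-4, c=1.5, d=-5.
ac·σ²_B = 0.84·1.5·5 = 6.3
bd·σ²_T = (-4)·(-5)·7 = 140
(ad+bc)·covariance of B and T = (-10.2)·1 = -10.2
covariance of X and A = 6.3 + 140 + (-10.2) = 136.1.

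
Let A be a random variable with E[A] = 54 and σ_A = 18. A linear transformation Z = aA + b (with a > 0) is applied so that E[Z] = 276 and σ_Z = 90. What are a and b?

σ_Z = a·σ_A (a > 0), so a = 90/18 = 5.
E[Z] = a·E[A] + b, so b = 276 − 5·54 = 6.

a = 5, b = 6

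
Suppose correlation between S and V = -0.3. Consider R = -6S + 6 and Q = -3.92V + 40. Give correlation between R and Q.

Linear rescalings preserve correlation up to sign; here the slopes -6 and -3.92 have the same sign, so correlation between R and Q = correlation between S and V = -0.3.

correlation between R and Q = -0.3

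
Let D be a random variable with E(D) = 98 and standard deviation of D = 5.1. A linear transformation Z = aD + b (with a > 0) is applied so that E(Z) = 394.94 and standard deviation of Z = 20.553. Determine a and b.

standard deviation of Z = a·standard deviation of D (a > 0), so a = 20.553/5.1 = 4.03.
E(Z) = a·E(D) + b, so b = 394.94 − 4.03·98 = 0.

a = 4.03, b = 0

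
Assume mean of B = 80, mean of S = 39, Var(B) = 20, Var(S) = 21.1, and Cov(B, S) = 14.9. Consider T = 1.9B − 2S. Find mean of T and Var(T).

mean of T = 74, Var(T) = 43.36

mean of T = 1.9·mean of B + (-2)·mean of S = 1.9·80 + (-2)·39 = 74.
Var(T) = a²·Var(B) + b²·Var(S) + 2ab·Cov(B, S) with a = 1.9, b = -2.
= 1.9²·20 + (-2)²·21.1 + 2·1.9·(-2)·14.9
= 72.2 + 84.4 + (-113.24) = 43.36.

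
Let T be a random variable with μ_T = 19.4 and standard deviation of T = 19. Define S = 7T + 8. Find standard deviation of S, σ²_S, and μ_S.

standard deviation of S = 133, σ²_S = 17689, μ_S = 143.8

S = 7T + 8 is linear with a = 7, b = 8.
standard deviation of S = |a|·standard deviation of T = |7|·19 = 133.
σ²_T = 19² = 361.
σ²_S = a²·σ²_T = 7²·361 = 17689 (the additive constant 8 does not affect variance).
μ_S = a·μ_T + b = 7·19.4 + 8 = 143.8.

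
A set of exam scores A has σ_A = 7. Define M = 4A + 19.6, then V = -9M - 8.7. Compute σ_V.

σ_V = 252

σ_M = |4|·7 = 28.
σ_V = |-9|·28 = 252.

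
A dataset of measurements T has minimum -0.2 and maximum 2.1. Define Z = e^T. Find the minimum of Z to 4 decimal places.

min(Z) = 0.8187

e^T is increasing on this domain, so min(Z) comes from min(T) = -0.2: min(Z) = exp(-0.2) ≈ 0.8187.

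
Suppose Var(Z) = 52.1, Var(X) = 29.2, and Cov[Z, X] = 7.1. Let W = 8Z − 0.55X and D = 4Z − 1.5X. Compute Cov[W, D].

Cov[W, D] = 1590.47

By bilinearity, Cov[W, D] = ac·Var(Z) + bd·Var(X) + (ad+bc)·Cov[Z, X], with a=8, b=-0.55, c=4, d=-1.5.
ac·Var(Z) = 8·4·52.1 = 1667.2
bd·Var(X) = (-0.55)·(-1.5)·29.2 = 24.09
(ad+bc)·Cov[Z, X] = (-14.2)·7.1 = -100.82
Cov[W, D] = 1667.2 + 24.09 + (-100.82) = 1590.47.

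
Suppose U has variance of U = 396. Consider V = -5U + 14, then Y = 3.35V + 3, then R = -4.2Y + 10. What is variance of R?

variance of R = 1959852.51

variance of V = (-5)²·396 = 9900.
variance of Y = 3.35²·9900 = 111102.75.
variance of R = (-4.2)²·111102.75 = 1959852.51.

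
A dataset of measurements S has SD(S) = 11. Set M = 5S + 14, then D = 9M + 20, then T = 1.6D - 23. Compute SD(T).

SD(M) = |5|·11 = 55.
SD(D) = |9|·55 = 495.
SD(T) = |1.6|·495 = 792.

SD(T) = 792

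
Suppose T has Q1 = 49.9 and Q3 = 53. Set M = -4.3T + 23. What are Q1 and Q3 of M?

Q1(M) = -204.9, Q3(M) = -191.57

a = -4.3 < 0 reverses order: Q1(M) comes from Q3(T), Q3(M) from Q1(T).
Q1(M) = (-4.3)·53 + 23 = -204.9; Q3(M) = (-4.3)·49.9 + 23 = -191.57.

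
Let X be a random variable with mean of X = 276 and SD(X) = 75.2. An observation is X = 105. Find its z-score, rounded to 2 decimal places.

z = -2.27

z = (X − mean of X) / SD(X) = (105 − 276) / 75.2 ≈ -2.27.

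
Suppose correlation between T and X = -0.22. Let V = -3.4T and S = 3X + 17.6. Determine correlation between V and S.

correlation between V and S = 0.22

Linear rescalings preserve |correlation|; the slopes -3.4 and 3 have opposite signs, so the correlation flips sign: correlation between V and S = −correlation between T and X = 0.22.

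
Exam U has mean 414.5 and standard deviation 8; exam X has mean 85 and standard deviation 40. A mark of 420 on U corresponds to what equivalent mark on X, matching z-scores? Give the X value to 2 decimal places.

z = (420 − 414.5)/8 = 0.6875.
X = 85 + z·40 = 85 + (420 − 414.5)·40/8 = 112.50.

X = 112.50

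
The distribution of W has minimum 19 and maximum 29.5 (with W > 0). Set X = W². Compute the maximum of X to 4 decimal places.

W² is increasing on this domain, so max(X) comes from max(W) = 29.5: max(X) = square(29.5) = 870.25.

max(X) = 870.25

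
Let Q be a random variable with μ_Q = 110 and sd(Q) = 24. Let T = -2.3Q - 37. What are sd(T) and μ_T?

sd(T) = 55.2, μ_T = -290

T = -2.3Q - 37 is linear with a = -2.3, b = -37.
sd(T) = |a|·sd(Q) = |-2.3|·24 = 55.2.
μ_T = a·μ_Q + b = (-2.3)·110 + (-37) = -290.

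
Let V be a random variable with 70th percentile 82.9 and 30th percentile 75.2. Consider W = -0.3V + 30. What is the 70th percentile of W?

70th percentile of W = 7.44

Since a = -0.3 < 0 the transformation is decreasing, reversing order: the 70th percentile of W corresponds to the 30th percentile of V.
So P_{70}(W) = a·P_{30}(V) + b = (-0.3)·75.2 + 30 = 7.44.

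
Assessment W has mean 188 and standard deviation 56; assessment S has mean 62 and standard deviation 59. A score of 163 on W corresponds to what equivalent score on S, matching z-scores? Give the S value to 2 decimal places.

z = (163 − 188)/56 ≈ -0.4464.
S = 62 + z·59 = 62 + (163 − 188)·59/56 ≈ 35.66.

S = 35.66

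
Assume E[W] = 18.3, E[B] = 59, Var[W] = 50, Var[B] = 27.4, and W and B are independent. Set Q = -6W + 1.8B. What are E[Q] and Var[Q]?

E[Q] = (-6)·E[W] + 1.8·E[B] = (-6)·18.3 + 1.8·59 = -3.6.
Var[Q] = a²·Var[W] + b²·Var[B] + 2ab·covariance of W and B with a = -6, b = 1.8.
Independence gives covariance of W and B = 0.
= (-6)²·50 + 1.8²·27.4 + 2·(-6)·1.8·0
= 1800 + 88.776 + 0 = 1888.776.

E[Q] = -3.6, Var[Q] = 1888.776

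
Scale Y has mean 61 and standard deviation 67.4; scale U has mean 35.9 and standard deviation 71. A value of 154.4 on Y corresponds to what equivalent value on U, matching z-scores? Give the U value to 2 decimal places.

U = 134.29

z = (154.4 − 61)/67.4 ≈ 1.3858.
U = 35.9 + z·71 = 35.9 + (154.4 − 61)·71/67.4 ≈ 134.29.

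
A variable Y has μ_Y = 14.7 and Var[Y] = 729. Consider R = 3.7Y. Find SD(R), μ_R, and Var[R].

R = 3.7Y is linear with a = 3.7, b = 0.
SD(Y) = √729 = 27.
SD(R) = |a|·SD(Y) = |3.7|·27 = 99.9.
μ_R = a·μ_Y + b = 3.7·14.7 = 54.39.
Var[R] = a²·Var[Y] = 3.7²·729 = 9980.01.

SD(R) = 99.9, μ_R = 54.39, Var[R] = 9980.01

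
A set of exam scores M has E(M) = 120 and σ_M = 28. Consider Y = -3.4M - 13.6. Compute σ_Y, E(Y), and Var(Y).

σ_Y = 95.2, E(Y) = -421.6, Var(Y) = 9063.04

Y = -3.4M - 13.6 is linear with a = -3.4, b = -13.6.
σ_Y = |a|·σ_M = |-3.4|·28 = 95.2.
E(Y) = a·E(M) + b = (-3.4)·120 + (-13.6) = -421.6.
Var(M) = 28² = 784.
Var(Y) = a²·Var(M) = (-3.4)²·784 = 9063.04 (the additive constant -13.6 does not affect variance).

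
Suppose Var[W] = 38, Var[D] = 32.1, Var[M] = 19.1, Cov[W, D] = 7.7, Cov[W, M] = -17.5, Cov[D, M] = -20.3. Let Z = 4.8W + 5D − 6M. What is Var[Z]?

Var[Z] = 4961.22

Var[Z] = a²·Var[W] + b²·Var[D] + c²·Var[M] + 2ab·Cov[W, D] + 2ac·Cov[W, M] + 2bc·Cov[D, M], with a = 4.8, b = 5, c = -6.
= 875.52 + 802.5 + 687.6 + 369.6 + 1008 + 1218
= 4961.22.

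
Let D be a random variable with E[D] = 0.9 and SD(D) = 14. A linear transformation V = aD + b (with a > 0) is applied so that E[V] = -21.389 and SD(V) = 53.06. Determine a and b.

SD(V) = a·SD(D) (a > 0), so a = 53.06/14 = 3.79.
E[V] = a·E[D] + b, so b = -21.389 − 3.79·0.9 = -24.8.

a = 3.79, b = -24.8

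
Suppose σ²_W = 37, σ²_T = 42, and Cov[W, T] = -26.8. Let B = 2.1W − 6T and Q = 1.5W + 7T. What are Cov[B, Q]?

Cov[B, Q] = -1800.21

By bilinearity, Cov[B, Q] = ac·σ²_W + bd·σ²_T + (ad+bc)·Cov[W, T], with a=2.1, b=-6, c=1.5, d=7.
ac·σ²_W = 2.1·1.5·37 = 116.55
bd·σ²_T = (-6)·7·42 = -1764
(ad+bc)·Cov[W, T] = (5.7)·(-26.8) = -152.76
Cov[B, Q] = 116.55 + (-1764) + (-152.76) = -1800.21.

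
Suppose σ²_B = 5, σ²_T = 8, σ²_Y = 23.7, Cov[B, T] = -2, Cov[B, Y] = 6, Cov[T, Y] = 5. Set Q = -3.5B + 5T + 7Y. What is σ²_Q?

σ²_Q = 1548.55

σ²_Q = a²·σ²_B + b²·σ²_T + c²·σ²_Y + 2ab·Cov[B, T] + 2ac·Cov[B, Y] + 2bc·Cov[T, Y], with a = -3.5, b = 5, c = 7.
= 61.25 + 200 + 1161.3 + 70 + (-294) + 350
= 1548.55.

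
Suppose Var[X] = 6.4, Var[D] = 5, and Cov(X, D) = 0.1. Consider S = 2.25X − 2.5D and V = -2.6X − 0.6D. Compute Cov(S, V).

Cov(S, V) = -29.425

By bilinearity, Cov(S, V) = ac·Var[X] + bd·Var[D] + (ad+bc)·Cov(X, D), with a=2.25, b=-2.5, c=-2.6, d=-0.6.
ac·Var[X] = 2.25·(-2.6)·6.4 = -37.44
bd·Var[D] = (-2.5)·(-0.6)·5 = 7.5
(ad+bc)·Cov(X, D) = (5.15)·0.1 = 0.515
Cov(S, V) = -37.44 + 7.5 + 0.515 = -29.425.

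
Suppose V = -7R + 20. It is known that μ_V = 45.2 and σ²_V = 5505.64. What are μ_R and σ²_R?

From V = -7R + 20: μ_V = a·μ_R + b, so μ_R = (μ_V − b)/a = (45.2 − 20)/(-7) = -3.6.
σ²_V = a²·σ²_R, so σ²_R = 5505.64/(-7)² = 112.36.

μ_R = -3.6, σ²_R = 112.36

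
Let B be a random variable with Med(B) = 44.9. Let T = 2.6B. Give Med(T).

A linear map preserves order up to sign, so Med(T) = a·Med(B) + b = 2.6·44.9 = 116.74.

Med(T) = 116.74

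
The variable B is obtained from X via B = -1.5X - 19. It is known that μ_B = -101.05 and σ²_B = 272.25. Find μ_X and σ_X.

μ_X = 54.7, σ_X = 11

From B = -1.5X - 19: μ_B = a·μ_X + b, so μ_X = (μ_B − b)/a = (-101.05 − (-19))/(-1.5) = 54.7.
σ_B = √272.25 = 16.5.
σ_B = |a|·σ_X, so σ_X = 16.5/|-1.5| = 11.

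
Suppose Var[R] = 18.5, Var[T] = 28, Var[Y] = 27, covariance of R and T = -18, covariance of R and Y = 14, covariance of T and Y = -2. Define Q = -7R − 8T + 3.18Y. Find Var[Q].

Var[Q] = a²·Var[R] + b²·Var[T] + c²·Var[Y] + 2ab·covariance of R and T + 2ac·covariance of R and Y + 2bc·covariance of T and Y, with a = -7, b = -8, c = 3.18.
= 906.5 + 1792 + 273.0348 + (-2016) + (-623.28) + 101.76
= 434.0148.

Var[Q] = 434.0148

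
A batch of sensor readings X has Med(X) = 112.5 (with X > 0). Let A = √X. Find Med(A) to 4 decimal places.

√X is monotone on this domain, so Med(A) = √(112.5) ≈ 10.6066.

Med(A) = 10.6066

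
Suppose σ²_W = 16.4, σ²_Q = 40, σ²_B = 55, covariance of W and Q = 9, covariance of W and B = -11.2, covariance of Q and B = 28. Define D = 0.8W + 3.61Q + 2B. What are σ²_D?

σ²_D = 1172.244

σ²_D = a²·σ²_W + b²·σ²_Q + c²·σ²_B + 2ab·covariance of W and Q + 2ac·covariance of W and B + 2bc·covariance of Q and B, with a = 0.8, b = 3.61, c = 2.
= 10.496 + 521.284 + 220 + 51.984 + (-35.84) + 404.32
= 1172.244.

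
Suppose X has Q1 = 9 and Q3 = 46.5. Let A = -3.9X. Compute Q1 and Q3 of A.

Q1(A) = -181.35, Q3(A) = -35.1

a = -3.9 < 0 reverses order: Q1(A) comes from Q3(X), Q3(A) from Q1(X).
Q1(A) = (-3.9)·46.5 = -181.35; Q3(A) = (-3.9)·9 = -35.1.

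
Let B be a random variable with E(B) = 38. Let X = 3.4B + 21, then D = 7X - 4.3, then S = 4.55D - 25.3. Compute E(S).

E(S) = 4739.005

E(X) = 3.4·38 + 21 = 150.2.
E(D) = 7·150.2 + (-4.3) = 1047.1.
E(S) = 4.55·1047.1 + (-25.3) = 4739.005.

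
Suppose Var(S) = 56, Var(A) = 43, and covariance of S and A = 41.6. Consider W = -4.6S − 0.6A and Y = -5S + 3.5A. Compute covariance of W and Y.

covariance of W and Y = 652.74

By bilinearity, covariance of W and Y = ac·Var(S) + bd·Var(A) + (ad+bc)·covariance of S and A, with a=-4.6, b=-0.6, c=-5, d=3.5.
ac·Var(S) = (-4.6)·(-5)·56 = 1288
bd·Var(A) = (-0.6)·3.5·43 = -90.3
(ad+bc)·covariance of S and A = (-13.1)·41.6 = -544.96
covariance of W and Y = 1288 + (-90.3) + (-544.96) = 652.74.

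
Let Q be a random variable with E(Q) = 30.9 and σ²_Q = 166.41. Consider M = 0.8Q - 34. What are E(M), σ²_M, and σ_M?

M = 0.8Q - 34 is linear with a = 0.8, b = -34.
E(M) = a·E(Q) + b = 0.8·30.9 + (-34) = -9.28.
σ²_M = a²·σ²_Q = 0.8²·166.41 = 106.5024 (the additive constant -34 does not affect variance).
σ_Q = √166.41 = 12.9.
σ_M = |a|·σ_Q = |0.8|·12.9 = 10.32.

E(M) = -9.28, σ²_M = 106.5024, σ_M = 10.32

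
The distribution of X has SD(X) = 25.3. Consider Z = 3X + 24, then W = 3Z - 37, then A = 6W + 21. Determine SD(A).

SD(Z) = |3|·25.3 = 75.9.
SD(W) = |3|·75.9 = 227.7.
SD(A) = |6|·227.7 = 1366.2.

SD(A) = 1366.2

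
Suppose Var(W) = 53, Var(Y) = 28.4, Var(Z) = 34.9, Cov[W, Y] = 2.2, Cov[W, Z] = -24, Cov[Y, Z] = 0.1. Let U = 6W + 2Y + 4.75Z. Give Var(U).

Var(U) = a²·Var(W) + b²·Var(Y) + c²·Var(Z) + 2ab·Cov[W, Y] + 2ac·Cov[W, Z] + 2bc·Cov[Y, Z], with a = 6, b = 2, c = 4.75.
= 1908 + 113.6 + 787.43125 + 52.8 + (-1368) + 1.9
= 1495.73125.

Var(U) = 1495.73125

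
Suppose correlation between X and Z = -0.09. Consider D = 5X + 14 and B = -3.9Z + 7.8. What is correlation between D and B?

Linear rescalings preserve |correlation|; the slopes 5 and -3.9 have opposite signs, so the correlation flips sign: correlation between D and B = −correlation between X and Z = 0.09.

correlation between D and B = 0.09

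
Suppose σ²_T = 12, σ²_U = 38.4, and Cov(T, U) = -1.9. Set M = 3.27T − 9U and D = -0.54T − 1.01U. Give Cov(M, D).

By bilinearity, Cov(M, D) = ac·σ²_T + bd·σ²_U + (ad+bc)·Cov(T, U), with a=3.27, b=-9, c=-0.54, d=-1.01.
ac·σ²_T = 3.27·(-0.54)·12 = -21.1896
bd·σ²_U = (-9)·(-1.01)·38.4 = 349.056
(ad+bc)·Cov(T, U) = (1.5573)·(-1.9) = -2.95887
Cov(M, D) = -21.1896 + 349.056 + (-2.95887) = 324.90753.

Cov(M, D) = 324.90753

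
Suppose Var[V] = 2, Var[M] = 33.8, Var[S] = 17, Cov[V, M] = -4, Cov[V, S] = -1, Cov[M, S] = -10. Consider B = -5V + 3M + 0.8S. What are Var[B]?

Var[B] = 445.08

Var[B] = a²·Var[V] + b²·Var[M] + c²·Var[S] + 2ab·Cov[V, M] + 2ac·Cov[V, S] + 2bc·Cov[M, S], with a = -5, b = 3, c = 0.8.
= 50 + 304.2 + 10.88 + 120 + 8 + (-48)
= 445.08.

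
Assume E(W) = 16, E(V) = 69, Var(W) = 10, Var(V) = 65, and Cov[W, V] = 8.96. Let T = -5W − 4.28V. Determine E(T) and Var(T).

E(T) = (-5)·E(W) + (-4.28)·E(V) = (-5)·16 + (-4.28)·69 = -375.32.
Var(T) = a²·Var(W) + b²·Var(V) + 2ab·Cov[W, V] with a = -5, b = -4.28.
= (-5)²·10 + (-4.28)²·65 + 2·(-5)·(-4.28)·8.96
= 250 + 1190.696 + 383.488 = 1824.184.

E(T) = -375.32, Var(T) = 1824.184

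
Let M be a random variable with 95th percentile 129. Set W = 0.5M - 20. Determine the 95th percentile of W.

Since a = 0.5 > 0 the transformation is increasing, so the 95th percentile of W = a·(P_{95} of M) + b = 0.5·129 + (-20) = 44.5.

95th percentile of W = 44.5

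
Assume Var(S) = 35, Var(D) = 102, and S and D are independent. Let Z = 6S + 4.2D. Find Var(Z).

Var(Z) = 3059.28

Var(Z) = a²·Var(S) + b²·Var(D) + 2ab·Cov(S, D) with a = 6, b = 4.2.
Independence gives Cov(S, D) = 0.
= 6²·35 + 4.2²·102 + 2·6·4.2·0
= 1260 + 1799.28 + 0 = 3059.28.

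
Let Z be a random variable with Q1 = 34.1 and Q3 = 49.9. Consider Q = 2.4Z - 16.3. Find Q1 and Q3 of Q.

a = 2.4 > 0: Q1(Q) = a·Q1(Z)+b = 65.54, Q3(Q) = a·Q3(Z)+b = 103.46.

Q1(Q) = 65.54, Q3(Q) = 103.46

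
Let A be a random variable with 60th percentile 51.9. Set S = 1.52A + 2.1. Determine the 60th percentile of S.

60th percentile of S = 80.988

Since a = 1.52 > 0 the transformation is increasing, so the 60th percentile of S = a·(P_{60} of A) + b = 1.52·51.9 + 2.1 = 80.988.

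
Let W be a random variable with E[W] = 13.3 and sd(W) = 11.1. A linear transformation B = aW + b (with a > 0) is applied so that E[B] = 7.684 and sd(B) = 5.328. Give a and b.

sd(B) = a·sd(W) (a > 0), so a = 5.328/11.1 = 0.48.
E[B] = a·E[W] + b, so b = 7.684 − 0.48·13.3 = 1.3.

a = 0.48, b = 1.3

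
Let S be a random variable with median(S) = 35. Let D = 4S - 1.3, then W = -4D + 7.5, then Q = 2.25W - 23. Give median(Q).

median(Q) = -1254.425

median(D) = 4·35 + (-1.3) = 138.7.
median(W) = (-4)·138.7 + 7.5 = -547.3.
median(Q) = 2.25·(-547.3) + (-23) = -1254.425.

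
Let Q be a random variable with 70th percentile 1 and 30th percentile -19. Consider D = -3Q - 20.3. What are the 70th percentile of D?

70th percentile of D = 36.7

Since a = -3 < 0 the transformation is decreasing, reversing order: the 70th percentile of D corresponds to the 30th percentile of Q.
So P_{70}(D) = a·P_{30}(Q) + b = (-3)·(-19) + (-20.3) = 36.7.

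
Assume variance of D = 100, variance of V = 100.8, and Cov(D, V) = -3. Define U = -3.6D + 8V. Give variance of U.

variance of U = 7920

variance of U = a²·variance of D + b²·variance of V + 2ab·Cov(D, V) with a = -3.6, b = 8.
= (-3.6)²·100 + 8²·100.8 + 2·(-3.6)·8·(-3)
= 1296 + 6451.2 + 172.8 = 7920.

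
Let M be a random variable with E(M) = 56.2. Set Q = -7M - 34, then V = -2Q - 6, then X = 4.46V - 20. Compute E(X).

E(X) = 3765.648

E(Q) = (-7)·56.2 + (-34) = -427.4.
E(V) = (-2)·(-427.4) + (-6) = 848.8.
E(X) = 4.46·848.8 + (-20) = 3765.648.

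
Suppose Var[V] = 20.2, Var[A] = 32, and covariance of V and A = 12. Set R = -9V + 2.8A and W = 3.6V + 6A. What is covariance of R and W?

By bilinearity, covariance of R and W = ac·Var[V] + bd·Var[A] + (ad+bc)·covariance of V and A, with a=-9, b=2.8, c=3.6, d=6.
ac·Var[V] = (-9)·3.6·20.2 = -654.48
bd·Var[A] = 2.8·6·32 = 537.6
(ad+bc)·covariance of V and A = (-43.92)·12 = -527.04
covariance of R and W = -654.48 + 537.6 + (-527.04) = -643.92.

covariance of R and W = -643.92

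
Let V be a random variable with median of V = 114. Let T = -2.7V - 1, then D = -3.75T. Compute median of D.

median of T = (-2.7)·114 + (-1) = -308.8.
median of D = (-3.75)·(-308.8) = 1158.

median of D = 1158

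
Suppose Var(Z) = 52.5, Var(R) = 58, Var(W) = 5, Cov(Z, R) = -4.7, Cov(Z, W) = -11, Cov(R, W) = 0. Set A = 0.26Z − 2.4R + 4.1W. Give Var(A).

Var(A) = 404.0926

Var(A) = a²·Var(Z) + b²·Var(R) + c²·Var(W) + 2ab·Cov(Z, R) + 2ac·Cov(Z, W) + 2bc·Cov(R, W), with a = 0.26, b = -2.4, c = 4.1.
= 3.549 + 334.08 + 84.05 + 5.8656 + (-23.452) + 0
= 404.0926.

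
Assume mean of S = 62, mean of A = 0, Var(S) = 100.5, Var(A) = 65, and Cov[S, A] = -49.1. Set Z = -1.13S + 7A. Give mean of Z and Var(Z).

mean of Z = (-1.13)·mean of S + 7·mean of A = (-1.13)·62 + 7·0 = -70.06.
Var(Z) = a²·Var(S) + b²·Var(A) + 2ab·Cov[S, A] with a = -1.13, b = 7.
= (-1.13)²·100.5 + 7²·65 + 2·(-1.13)·7·(-49.1)
= 128.32845 + 3185 + 776.762 = 4090.09045.

mean of Z = -70.06, Var(Z) = 4090.09045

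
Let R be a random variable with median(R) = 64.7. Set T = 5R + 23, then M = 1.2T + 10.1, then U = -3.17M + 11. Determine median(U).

median(T) = 5·64.7 + 23 = 346.5.
median(M) = 1.2·346.5 + 10.1 = 425.9.
median(U) = (-3.17)·425.9 + 11 = -1339.103.

median(U) = -1339.103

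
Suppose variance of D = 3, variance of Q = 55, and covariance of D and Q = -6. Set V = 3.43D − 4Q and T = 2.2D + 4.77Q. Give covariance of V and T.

covariance of V and T = -1072.1286

By bilinearity, covariance of V and T = ac·variance of D + bd·variance of Q + (ad+bc)·covariance of D and Q, with a=3.43, b=-4, c=2.2, d=4.77.
ac·variance of D = 3.43·2.2·3 = 22.638
bd·variance of Q = (-4)·4.77·55 = -1049.4
(ad+bc)·covariance of D and Q = (7.5611)·(-6) = -45.3666
covariance of V and T = 22.638 + (-1049.4) + (-45.3666) = -1072.1286.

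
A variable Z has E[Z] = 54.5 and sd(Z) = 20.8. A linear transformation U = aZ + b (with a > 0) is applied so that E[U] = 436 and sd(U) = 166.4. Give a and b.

sd(U) = a·sd(Z) (a > 0), so a = 166.4/20.8 = 8.
E[U] = a·E[Z] + b, so b = 436 − 8·54.5 = 0.

a = 8, b = 0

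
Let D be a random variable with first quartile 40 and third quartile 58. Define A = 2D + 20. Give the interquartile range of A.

IQR(A) = 36

IQR of D = Q3 − Q1 = 58 − 40 = 18.
Under A = aD + b, IQR(A) = |a|·IQR(D) = |2|·18 = 36 (shifts cancel; spread scales by |a|).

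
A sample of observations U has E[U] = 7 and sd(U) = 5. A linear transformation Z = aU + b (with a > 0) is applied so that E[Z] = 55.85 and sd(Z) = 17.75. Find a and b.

a = 3.55, b = 31

sd(Z) = a·sd(U) (a > 0), so a = 17.75/5 = 3.55.
E[Z] = a·E[U] + b, so b = 55.85 − 3.55·7 = 31.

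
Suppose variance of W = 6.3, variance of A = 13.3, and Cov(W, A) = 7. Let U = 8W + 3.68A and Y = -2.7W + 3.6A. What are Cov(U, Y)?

By bilinearity, Cov(U, Y) = ac·variance of W + bd·variance of A + (ad+bc)·Cov(W, A), with a=8, b=3.68, c=-2.7, d=3.6.
ac·variance of W = 8·(-2.7)·6.3 = -136.08
bd·variance of A = 3.68·3.6·13.3 = 176.1984
(ad+bc)·Cov(W, A) = (18.864)·7 = 132.048
Cov(U, Y) = -136.08 + 176.1984 + 132.048 = 172.1664.

Cov(U, Y) = 172.1664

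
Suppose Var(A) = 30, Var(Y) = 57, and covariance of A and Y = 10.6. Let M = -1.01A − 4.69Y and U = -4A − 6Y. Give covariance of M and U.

By bilinearity, covariance of M and U = ac·Var(A) + bd·Var(Y) + (ad+bc)·covariance of A and Y, with a=-1.01, b=-4.69, c=-4, d=-6.
ac·Var(A) = (-1.01)·(-4)·30 = 121.2
bd·Var(Y) = (-4.69)·(-6)·57 = 1603.98
(ad+bc)·covariance of A and Y = (24.82)·10.6 = 263.092
covariance of M and U = 121.2 + 1603.98 + 263.092 = 1988.272.

covariance of M and U = 1988.272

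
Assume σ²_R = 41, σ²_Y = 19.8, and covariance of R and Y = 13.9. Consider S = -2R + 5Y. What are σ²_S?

σ²_S = a²·σ²_R + b²·σ²_Y + 2ab·covariance of R and Y with a = -2, b = 5.
= (-2)²·41 + 5²·19.8 + 2·(-2)·5·13.9
= 164 + 495 + (-278) = 381.

σ²_S = 381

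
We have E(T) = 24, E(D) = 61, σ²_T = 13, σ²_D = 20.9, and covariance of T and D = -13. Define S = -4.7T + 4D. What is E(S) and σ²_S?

E(S) = 131.2, σ²_S = 1110.37

E(S) = (-4.7)·E(T) + 4·E(D) = (-4.7)·24 + 4·61 = 131.2.
σ²_S = a²·σ²_T + b²·σ²_D + 2ab·covariance of T and D with a = -4.7, b = 4.
= (-4.7)²·13 + 4²·20.9 + 2·(-4.7)·4·(-13)
= 287.17 + 334.4 + 488.8 = 1110.37.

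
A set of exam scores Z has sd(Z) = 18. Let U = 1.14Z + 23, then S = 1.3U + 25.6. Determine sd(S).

sd(U) = |1.14|·18 = 20.52.
sd(S) = |1.3|·20.52 = 26.676.

sd(S) = 26.676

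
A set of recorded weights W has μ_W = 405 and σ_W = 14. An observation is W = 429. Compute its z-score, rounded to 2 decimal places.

z = (W − μ_W) / σ_W = (429 − 405) / 14 ≈ 1.71.

z = 1.71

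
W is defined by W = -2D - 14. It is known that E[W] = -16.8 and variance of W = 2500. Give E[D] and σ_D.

From W = -2D - 14: E[W] = a·E[D] + b, so E[D] = (E[W] − b)/a = (-16.8 − (-14))/(-2) = 1.4.
σ_W = √2500 = 50.
σ_W = |a|·σ_D, so σ_D = 50/|-2| = 25.

E[D] = 1.4, σ_D = 25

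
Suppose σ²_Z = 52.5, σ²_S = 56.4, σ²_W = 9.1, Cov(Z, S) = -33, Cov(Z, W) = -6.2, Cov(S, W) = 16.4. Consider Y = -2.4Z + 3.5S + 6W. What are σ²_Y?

σ²_Y = a²·σ²_Z + b²·σ²_S + c²·σ²_W + 2ab·Cov(Z, S) + 2ac·Cov(Z, W) + 2bc·Cov(S, W), with a = -2.4, b = 3.5, c = 6.
= 302.4 + 690.9 + 327.6 + 554.4 + 178.56 + 688.8
= 2742.66.

σ²_Y = 2742.66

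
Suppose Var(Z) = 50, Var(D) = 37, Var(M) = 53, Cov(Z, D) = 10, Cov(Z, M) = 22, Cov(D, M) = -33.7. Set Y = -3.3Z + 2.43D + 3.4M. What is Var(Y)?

Var(Y) = 164.7425

Var(Y) = a²·Var(Z) + b²·Var(D) + c²·Var(M) + 2ab·Cov(Z, D) + 2ac·Cov(Z, M) + 2bc·Cov(D, M), with a = -3.3, b = 2.43, c = 3.4.
= 544.5 + 218.4813 + 612.68 + (-160.38) + (-493.68) + (-556.8588)
= 164.7425.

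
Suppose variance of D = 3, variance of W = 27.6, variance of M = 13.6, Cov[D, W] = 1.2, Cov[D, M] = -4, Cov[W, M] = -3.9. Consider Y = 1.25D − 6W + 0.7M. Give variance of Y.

variance of Y = a²·variance of D + b²·variance of W + c²·variance of M + 2ab·Cov[D, W] + 2ac·Cov[D, M] + 2bc·Cov[W, M], with a = 1.25, b = -6, c = 0.7.
= 4.6875 + 993.6 + 6.664 + (-18) + (-7) + 32.76
= 1012.7115.

variance of Y = 1012.7115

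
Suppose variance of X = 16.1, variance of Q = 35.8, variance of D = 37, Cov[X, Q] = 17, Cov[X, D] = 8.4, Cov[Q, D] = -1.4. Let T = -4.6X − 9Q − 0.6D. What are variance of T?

variance of T = a²·variance of X + b²·variance of Q + c²·variance of D + 2ab·Cov[X, Q] + 2ac·Cov[X, D] + 2bc·Cov[Q, D], with a = -4.6, b = -9, c = -0.6.
= 340.676 + 2899.8 + 13.32 + 1407.6 + 46.368 + (-15.12)
= 4692.644.

variance of T = 4692.644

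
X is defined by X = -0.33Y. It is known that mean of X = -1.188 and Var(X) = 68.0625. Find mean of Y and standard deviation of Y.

mean of Y = 3.6, standard deviation of Y = 25

From X = -0.33Y: mean of X = a·mean of Y + b, so mean of Y = (mean of X − b)/a = (-1.188 − 0)/(-0.33) = 3.6.
standard deviation of X = √68.0625 = 8.25.
standard deviation of X = |a|·standard deviation of Y, so standard deviation of Y = 8.25/|-0.33| = 25.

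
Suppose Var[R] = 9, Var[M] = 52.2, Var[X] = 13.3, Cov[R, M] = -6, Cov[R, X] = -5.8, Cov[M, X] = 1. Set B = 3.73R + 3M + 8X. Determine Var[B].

Var[B] = 1013.7921

Var[B] = a²·Var[R] + b²·Var[M] + c²·Var[X] + 2ab·Cov[R, M] + 2ac·Cov[R, X] + 2bc·Cov[M, X], with a = 3.73, b = 3, c = 8.
= 125.2161 + 469.8 + 851.2 + (-134.28) + (-346.144) + 48
= 1013.7921.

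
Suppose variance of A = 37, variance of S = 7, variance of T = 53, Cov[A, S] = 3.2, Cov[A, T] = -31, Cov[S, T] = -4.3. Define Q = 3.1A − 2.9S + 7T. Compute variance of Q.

variance of Q = 1783.084

variance of Q = a²·variance of A + b²·variance of S + c²·variance of T + 2ab·Cov[A, S] + 2ac·Cov[A, T] + 2bc·Cov[S, T], with a = 3.1, b = -2.9, c = 7.
= 355.57 + 58.87 + 2597 + (-57.536) + (-1345.4) + 174.58
= 1783.084.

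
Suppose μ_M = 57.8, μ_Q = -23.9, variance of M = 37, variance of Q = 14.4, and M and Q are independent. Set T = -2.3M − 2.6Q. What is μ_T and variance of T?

μ_T = -70.8, variance of T = 293.074

μ_T = (-2.3)·μ_M + (-2.6)·μ_Q = (-2.3)·57.8 + (-2.6)·(-23.9) = -70.8.
variance of T = a²·variance of M + b²·variance of Q + 2ab·Cov(M, Q) with a = -2.3, b = -2.6.
Independence gives Cov(M, Q) = 0.
= (-2.3)²·37 + (-2.6)²·14.4 + 2·(-2.3)·(-2.6)·0
= 195.73 + 97.344 + 0 = 293.074.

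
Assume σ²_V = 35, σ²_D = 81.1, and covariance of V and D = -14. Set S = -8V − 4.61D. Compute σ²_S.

σ²_S = a²·σ²_V + b²·σ²_D + 2ab·covariance of V and D with a = -8, b = -4.61.
= (-8)²·35 + (-4.61)²·81.1 + 2·(-8)·(-4.61)·(-14)
= 2240 + 1723.54531 + (-1032.64) = 2930.90531.

σ²_S = 2930.90531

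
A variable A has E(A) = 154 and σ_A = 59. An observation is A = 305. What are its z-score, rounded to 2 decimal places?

z = (A − E(A)) / σ_A = (305 − 154) / 59 ≈ 2.56.

z = 2.56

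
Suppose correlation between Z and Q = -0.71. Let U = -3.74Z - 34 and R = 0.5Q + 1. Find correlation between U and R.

correlation between U and R = 0.71

Linear rescalings preserve |correlation|; the slopes -3.74 and 0.5 have opposite signs, so the correlation flips sign: correlation between U and R = −correlation between Z and Q = 0.71.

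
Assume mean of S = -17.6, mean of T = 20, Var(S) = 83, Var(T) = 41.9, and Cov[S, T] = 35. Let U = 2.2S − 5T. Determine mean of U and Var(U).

mean of U = -138.72, Var(U) = 679.22

mean of U = 2.2·mean of S + (-5)·mean of T = 2.2·(-17.6) + (-5)·20 = -138.72.
Var(U) = a²·Var(S) + b²·Var(T) + 2ab·Cov[S, T] with a = 2.2, b = -5.
= 2.2²·83 + (-5)²·41.9 + 2·2.2·(-5)·35
= 401.72 + 1047.5 + (-770) = 679.22.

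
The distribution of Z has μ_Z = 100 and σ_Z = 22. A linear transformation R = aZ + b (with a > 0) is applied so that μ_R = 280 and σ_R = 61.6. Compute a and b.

σ_R = a·σ_Z (a > 0), so a = 61.6/22 = 2.8.
μ_R = a·μ_Z + b, so b = 280 − 2.8·100 = 0.

a = 2.8, b = 0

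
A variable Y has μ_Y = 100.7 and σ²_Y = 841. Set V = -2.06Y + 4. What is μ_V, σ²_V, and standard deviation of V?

μ_V = -203.442, σ²_V = 3568.8676, standard deviation of V = 59.74

V = -2.06Y + 4 is linear with a = -2.06, b = 4.
μ_V = a·μ_Y + b = (-2.06)·100.7 + 4 = -203.442.
σ²_V = a²·σ²_Y = (-2.06)²·841 = 3568.8676 (the additive constant 4 does not affect variance).
standard deviation of Y = √841 = 29.
standard deviation of V = |a|·standard deviation of Y = |-2.06|·29 = 59.74.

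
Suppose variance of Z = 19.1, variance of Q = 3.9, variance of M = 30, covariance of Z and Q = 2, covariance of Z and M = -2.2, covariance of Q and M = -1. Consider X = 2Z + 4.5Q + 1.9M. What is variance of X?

variance of X = a²·variance of Z + b²·variance of Q + c²·variance of M + 2ab·covariance of Z and Q + 2ac·covariance of Z and M + 2bc·covariance of Q and M, with a = 2, b = 4.5, c = 1.9.
= 76.4 + 78.975 + 108.3 + 36 + (-16.72) + (-17.1)
= 265.855.

variance of X = 265.855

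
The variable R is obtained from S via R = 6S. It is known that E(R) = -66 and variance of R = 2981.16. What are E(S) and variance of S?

From R = 6S: E(R) = a·E(S) + b, so E(S) = (E(R) − b)/a = (-66 − 0)/6 = -11.
variance of R = a²·variance of S, so variance of S = 2981.16/6² = 82.81.

E(S) = -11, variance of S = 82.81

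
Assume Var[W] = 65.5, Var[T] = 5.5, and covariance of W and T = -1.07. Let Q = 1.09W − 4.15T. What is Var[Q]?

Var[Q] = a²·Var[W] + b²·Var[T] + 2ab·covariance of W and T with a = 1.09, b = -4.15.
= 1.09²·65.5 + (-4.15)²·5.5 + 2·1.09·(-4.15)·(-1.07)
= 77.82055 + 94.72375 + 9.68029 = 182.22459.

Var[Q] = 182.22459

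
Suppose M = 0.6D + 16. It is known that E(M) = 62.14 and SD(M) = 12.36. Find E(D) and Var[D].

E(D) = 76.9, Var[D] = 424.36

From M = 0.6D + 16: E(M) = a·E(D) + b, so E(D) = (E(M) − b)/a = (62.14 − 16)/0.6 = 76.9.
Var[M] = 12.36² = 152.7696.
Var[M] = a²·Var[D], so Var[D] = 152.7696/0.6² = 424.36.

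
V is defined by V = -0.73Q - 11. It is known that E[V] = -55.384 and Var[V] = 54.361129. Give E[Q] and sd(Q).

E[Q] = 60.8, sd(Q) = 10.1

From V = -0.73Q - 11: E[V] = a·E[Q] + b, so E[Q] = (E[V] − b)/a = (-55.384 − (-11))/(-0.73) = 60.8.
sd(V) = √54.361129 = 7.373.
sd(V) = |a|·sd(Q), so sd(Q) = 7.373/|-0.73| = 10.1.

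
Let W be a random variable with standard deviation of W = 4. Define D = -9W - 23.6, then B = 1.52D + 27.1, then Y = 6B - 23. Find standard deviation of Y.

standard deviation of D = |-9|·4 = 36.
standard deviation of B = |1.52|·36 = 54.72.
standard deviation of Y = |6|·54.72 = 328.32.

standard deviation of Y = 328.32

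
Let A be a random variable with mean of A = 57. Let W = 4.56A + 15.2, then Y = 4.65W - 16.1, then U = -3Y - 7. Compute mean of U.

mean of W = 4.56·57 + 15.2 = 275.12.
mean of Y = 4.65·275.12 + (-16.1) = 1263.208.
mean of U = (-3)·1263.208 + (-7) = -3796.624.

mean of U = -3796.624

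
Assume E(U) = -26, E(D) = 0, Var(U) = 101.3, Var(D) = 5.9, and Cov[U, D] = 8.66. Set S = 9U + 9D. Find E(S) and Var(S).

E(S) = 9·E(U) + 9·E(D) = 9·(-26) + 9·0 = -234.
Var(S) = a²·Var(U) + b²·Var(D) + 2ab·Cov[U, D] with a = 9, b = 9.
= 9²·101.3 + 9²·5.9 + 2·9·9·8.66
= 8205.3 + 477.9 + 1402.92 = 10086.12.

E(S) = -234, Var(S) = 10086.12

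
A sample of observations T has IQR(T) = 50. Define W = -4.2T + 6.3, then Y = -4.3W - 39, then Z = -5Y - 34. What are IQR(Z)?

IQR(Z) = 4515

IQR(W) = |-4.2|·50 = 210.
IQR(Y) = |-4.3|·210 = 903.
IQR(Z) = |-5|·903 = 4515.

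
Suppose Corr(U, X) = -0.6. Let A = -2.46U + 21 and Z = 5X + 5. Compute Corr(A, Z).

Linear rescalings preserve |correlation|; the slopes -2.46 and 5 have opposite signs, so the correlation flips sign: Corr(A, Z) = −Corr(U, X) = 0.6.

Corr(A, Z) = 0.6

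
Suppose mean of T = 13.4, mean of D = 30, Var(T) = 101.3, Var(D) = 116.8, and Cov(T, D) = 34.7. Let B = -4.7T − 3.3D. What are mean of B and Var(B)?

mean of B = -161.98, Var(B) = 4586.063

mean of B = (-4.7)·mean of T + (-3.3)·mean of D = (-4.7)·13.4 + (-3.3)·30 = -161.98.
Var(B) = a²·Var(T) + b²·Var(D) + 2ab·Cov(T, D) with a = -4.7, b = -3.3.
= (-4.7)²·101.3 + (-3.3)²·116.8 + 2·(-4.7)·(-3.3)·34.7
= 2237.717 + 1271.952 + 1076.394 = 4586.063.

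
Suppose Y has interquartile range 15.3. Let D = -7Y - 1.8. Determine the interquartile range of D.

IQR(D) = 107.1

Under D = aY + b, IQR(D) = |a|·IQR(Y) = |-7|·15.3 = 107.1 (shifts cancel; spread scales by |a|).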